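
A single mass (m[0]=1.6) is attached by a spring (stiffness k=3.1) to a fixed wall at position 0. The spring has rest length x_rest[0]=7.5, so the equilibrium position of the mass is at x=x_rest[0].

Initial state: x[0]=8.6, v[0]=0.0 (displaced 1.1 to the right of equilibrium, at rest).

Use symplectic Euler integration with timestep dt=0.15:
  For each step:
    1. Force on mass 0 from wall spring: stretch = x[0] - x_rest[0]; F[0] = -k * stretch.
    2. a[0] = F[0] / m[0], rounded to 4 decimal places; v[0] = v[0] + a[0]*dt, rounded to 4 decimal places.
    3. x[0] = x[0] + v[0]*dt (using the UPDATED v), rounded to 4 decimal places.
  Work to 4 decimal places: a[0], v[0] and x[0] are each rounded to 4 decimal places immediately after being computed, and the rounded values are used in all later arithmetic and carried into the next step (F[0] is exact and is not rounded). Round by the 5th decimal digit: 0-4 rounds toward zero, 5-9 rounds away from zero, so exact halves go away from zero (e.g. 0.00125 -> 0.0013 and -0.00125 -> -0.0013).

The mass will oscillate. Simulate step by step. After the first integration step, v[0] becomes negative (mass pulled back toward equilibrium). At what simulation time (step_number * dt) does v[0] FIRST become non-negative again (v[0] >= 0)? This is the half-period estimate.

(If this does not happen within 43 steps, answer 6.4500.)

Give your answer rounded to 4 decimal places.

Answer: 2.4000

Derivation:
Step 0: x=[8.6000] v=[0.0000]
Step 1: x=[8.5520] v=[-0.3197]
Step 2: x=[8.4582] v=[-0.6254]
Step 3: x=[8.3226] v=[-0.9039]
Step 4: x=[8.1512] v=[-1.1430]
Step 5: x=[7.9514] v=[-1.3323]
Step 6: x=[7.7319] v=[-1.4635]
Step 7: x=[7.5023] v=[-1.5309]
Step 8: x=[7.2726] v=[-1.5316]
Step 9: x=[7.0528] v=[-1.4655]
Step 10: x=[6.8525] v=[-1.3355]
Step 11: x=[6.6804] v=[-1.1473]
Step 12: x=[6.5440] v=[-0.9091]
Step 13: x=[6.4493] v=[-0.6313]
Step 14: x=[6.4004] v=[-0.3259]
Step 15: x=[6.3995] v=[-0.0063]
Step 16: x=[6.4465] v=[0.3135]
First v>=0 after going negative at step 16, time=2.4000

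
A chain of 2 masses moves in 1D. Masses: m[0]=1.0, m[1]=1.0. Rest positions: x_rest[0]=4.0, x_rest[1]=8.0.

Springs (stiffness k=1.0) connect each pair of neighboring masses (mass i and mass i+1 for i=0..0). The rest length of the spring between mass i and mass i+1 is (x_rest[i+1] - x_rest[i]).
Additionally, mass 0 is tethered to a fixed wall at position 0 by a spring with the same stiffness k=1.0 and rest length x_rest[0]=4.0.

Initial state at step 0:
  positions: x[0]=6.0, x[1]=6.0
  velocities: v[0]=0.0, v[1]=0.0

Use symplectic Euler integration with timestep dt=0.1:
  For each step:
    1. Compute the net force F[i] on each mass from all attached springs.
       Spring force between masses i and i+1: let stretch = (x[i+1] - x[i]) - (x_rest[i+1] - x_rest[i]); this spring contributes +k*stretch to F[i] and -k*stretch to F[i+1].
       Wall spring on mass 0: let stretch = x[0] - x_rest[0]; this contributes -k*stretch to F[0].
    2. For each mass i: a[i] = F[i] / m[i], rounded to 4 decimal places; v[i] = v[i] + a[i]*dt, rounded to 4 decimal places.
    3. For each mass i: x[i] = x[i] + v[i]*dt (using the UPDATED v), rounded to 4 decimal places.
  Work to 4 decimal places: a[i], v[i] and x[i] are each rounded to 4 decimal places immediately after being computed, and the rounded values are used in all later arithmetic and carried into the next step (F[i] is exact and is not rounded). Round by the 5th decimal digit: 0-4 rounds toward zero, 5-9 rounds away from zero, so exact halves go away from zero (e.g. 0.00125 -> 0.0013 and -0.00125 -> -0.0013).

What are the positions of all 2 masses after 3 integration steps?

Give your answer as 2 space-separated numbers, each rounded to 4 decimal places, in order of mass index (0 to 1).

Step 0: x=[6.0000 6.0000] v=[0.0000 0.0000]
Step 1: x=[5.9400 6.0400] v=[-0.6000 0.4000]
Step 2: x=[5.8216 6.1190] v=[-1.1840 0.7900]
Step 3: x=[5.6480 6.2350] v=[-1.7364 1.1603]

Answer: 5.6480 6.2350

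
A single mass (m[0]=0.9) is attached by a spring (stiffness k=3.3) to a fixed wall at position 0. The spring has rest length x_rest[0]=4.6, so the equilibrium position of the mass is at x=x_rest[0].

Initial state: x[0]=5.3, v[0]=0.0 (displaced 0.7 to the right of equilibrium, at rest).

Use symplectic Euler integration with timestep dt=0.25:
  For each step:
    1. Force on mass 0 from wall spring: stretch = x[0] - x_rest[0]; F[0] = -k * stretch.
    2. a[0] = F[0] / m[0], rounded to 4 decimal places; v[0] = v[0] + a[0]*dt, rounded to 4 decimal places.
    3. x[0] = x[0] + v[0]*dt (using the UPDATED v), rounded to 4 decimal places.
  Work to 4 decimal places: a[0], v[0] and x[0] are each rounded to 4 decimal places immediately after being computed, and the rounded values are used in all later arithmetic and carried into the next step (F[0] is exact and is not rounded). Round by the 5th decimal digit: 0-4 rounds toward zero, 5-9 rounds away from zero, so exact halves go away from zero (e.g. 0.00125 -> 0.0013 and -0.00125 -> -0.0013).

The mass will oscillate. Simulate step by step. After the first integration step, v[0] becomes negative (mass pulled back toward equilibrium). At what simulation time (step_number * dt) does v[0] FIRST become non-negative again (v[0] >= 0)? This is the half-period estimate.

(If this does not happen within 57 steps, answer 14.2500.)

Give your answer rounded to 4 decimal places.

Answer: 1.7500

Derivation:
Step 0: x=[5.3000] v=[0.0000]
Step 1: x=[5.1396] v=[-0.6417]
Step 2: x=[4.8555] v=[-1.1363]
Step 3: x=[4.5129] v=[-1.3705]
Step 4: x=[4.1902] v=[-1.2907]
Step 5: x=[3.9614] v=[-0.9151]
Step 6: x=[3.8790] v=[-0.3297]
Step 7: x=[3.9618] v=[0.3312]
First v>=0 after going negative at step 7, time=1.7500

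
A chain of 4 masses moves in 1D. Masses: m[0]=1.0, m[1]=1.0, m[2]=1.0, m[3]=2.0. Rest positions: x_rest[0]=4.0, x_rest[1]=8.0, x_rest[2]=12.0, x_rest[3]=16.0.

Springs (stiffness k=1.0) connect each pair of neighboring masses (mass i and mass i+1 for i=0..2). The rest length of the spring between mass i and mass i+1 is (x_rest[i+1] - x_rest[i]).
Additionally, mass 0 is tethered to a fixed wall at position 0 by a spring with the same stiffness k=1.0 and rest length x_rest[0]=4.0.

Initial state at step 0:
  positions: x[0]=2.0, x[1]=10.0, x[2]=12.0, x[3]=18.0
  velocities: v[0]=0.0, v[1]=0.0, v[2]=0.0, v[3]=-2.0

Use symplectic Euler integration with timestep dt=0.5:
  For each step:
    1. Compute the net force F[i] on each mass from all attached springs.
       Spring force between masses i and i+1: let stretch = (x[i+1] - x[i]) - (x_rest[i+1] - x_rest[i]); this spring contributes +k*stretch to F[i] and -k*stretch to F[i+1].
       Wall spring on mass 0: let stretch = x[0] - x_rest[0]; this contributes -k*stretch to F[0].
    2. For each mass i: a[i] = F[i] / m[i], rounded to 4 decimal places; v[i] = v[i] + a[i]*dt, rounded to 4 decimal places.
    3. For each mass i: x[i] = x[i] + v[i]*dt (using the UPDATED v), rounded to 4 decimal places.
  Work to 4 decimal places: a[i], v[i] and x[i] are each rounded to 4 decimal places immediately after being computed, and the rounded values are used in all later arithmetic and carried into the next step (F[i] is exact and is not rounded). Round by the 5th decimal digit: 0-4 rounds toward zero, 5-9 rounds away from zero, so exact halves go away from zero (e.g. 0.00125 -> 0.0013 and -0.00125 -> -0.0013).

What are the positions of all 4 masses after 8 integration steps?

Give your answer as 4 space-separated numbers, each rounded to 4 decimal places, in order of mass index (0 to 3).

Answer: 3.1770 5.1728 10.2203 12.1281

Derivation:
Step 0: x=[2.0000 10.0000 12.0000 18.0000] v=[0.0000 0.0000 0.0000 -2.0000]
Step 1: x=[3.5000 8.5000 13.0000 16.7500] v=[3.0000 -3.0000 2.0000 -2.5000]
Step 2: x=[5.3750 6.8750 13.8125 15.5313] v=[3.7500 -3.2500 1.6250 -2.4375]
Step 3: x=[6.2813 6.6094 13.3203 14.5977] v=[1.8125 -0.5313 -0.9844 -1.8672]
Step 4: x=[5.6993 7.9395 11.4697 14.0044] v=[-1.1641 2.6601 -3.7012 -1.1866]
Step 5: x=[4.2525 9.5921 9.3702 13.5943] v=[-2.8937 3.3051 -4.1990 -0.8203]
Step 6: x=[3.0774 9.8543 8.3822 13.1561] v=[-2.3502 0.5244 -1.9760 -0.8764]
Step 7: x=[2.8272 8.0543 8.9557 12.6212] v=[-0.5005 -3.6001 1.1470 -1.0699]
Step 8: x=[3.1770 5.1728 10.2203 12.1281] v=[0.6995 -5.7630 2.5291 -0.9863]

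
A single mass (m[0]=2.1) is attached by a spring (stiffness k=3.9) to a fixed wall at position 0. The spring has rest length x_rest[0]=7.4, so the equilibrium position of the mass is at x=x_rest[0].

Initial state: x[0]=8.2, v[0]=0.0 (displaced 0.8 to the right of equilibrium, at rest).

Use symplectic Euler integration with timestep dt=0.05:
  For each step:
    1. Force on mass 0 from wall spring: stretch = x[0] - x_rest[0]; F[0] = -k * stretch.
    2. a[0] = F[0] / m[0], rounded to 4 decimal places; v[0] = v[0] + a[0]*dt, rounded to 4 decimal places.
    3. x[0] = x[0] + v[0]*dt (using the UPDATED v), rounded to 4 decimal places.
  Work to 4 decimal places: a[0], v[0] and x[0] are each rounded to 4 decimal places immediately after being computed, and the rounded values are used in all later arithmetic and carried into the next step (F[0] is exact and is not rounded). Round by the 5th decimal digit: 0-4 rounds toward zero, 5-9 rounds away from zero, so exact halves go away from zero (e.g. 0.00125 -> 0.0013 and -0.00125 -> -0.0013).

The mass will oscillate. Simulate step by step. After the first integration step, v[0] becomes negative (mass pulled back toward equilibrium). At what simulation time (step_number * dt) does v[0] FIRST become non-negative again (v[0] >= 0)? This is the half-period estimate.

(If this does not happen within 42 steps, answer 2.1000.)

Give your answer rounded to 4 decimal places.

Step 0: x=[8.2000] v=[0.0000]
Step 1: x=[8.1963] v=[-0.0743]
Step 2: x=[8.1889] v=[-0.1482]
Step 3: x=[8.1778] v=[-0.2215]
Step 4: x=[8.1631] v=[-0.2937]
Step 5: x=[8.1449] v=[-0.3646]
Step 6: x=[8.1232] v=[-0.4338]
Step 7: x=[8.0982] v=[-0.5010]
Step 8: x=[8.0699] v=[-0.5658]
Step 9: x=[8.0385] v=[-0.6280]
Step 10: x=[8.0041] v=[-0.6873]
Step 11: x=[7.9669] v=[-0.7434]
Step 12: x=[7.9271] v=[-0.7960]
Step 13: x=[7.8849] v=[-0.8449]
Step 14: x=[7.8404] v=[-0.8899]
Step 15: x=[7.7939] v=[-0.9308]
Step 16: x=[7.7455] v=[-0.9674]
Step 17: x=[7.6955] v=[-0.9995]
Step 18: x=[7.6442] v=[-1.0269]
Step 19: x=[7.5917] v=[-1.0496]
Step 20: x=[7.5383] v=[-1.0674]
Step 21: x=[7.4843] v=[-1.0802]
Step 22: x=[7.4299] v=[-1.0880]
Step 23: x=[7.3754] v=[-1.0908]
Step 24: x=[7.3210] v=[-1.0885]
Step 25: x=[7.2669] v=[-1.0812]
Step 26: x=[7.2135] v=[-1.0688]
Step 27: x=[7.1609] v=[-1.0515]
Step 28: x=[7.1094] v=[-1.0293]
Step 29: x=[7.0593] v=[-1.0023]
Step 30: x=[7.0108] v=[-0.9707]
Step 31: x=[6.9641] v=[-0.9346]
Step 32: x=[6.9194] v=[-0.8941]
Step 33: x=[6.8769] v=[-0.8495]
Step 34: x=[6.8369] v=[-0.8009]
Step 35: x=[6.7995] v=[-0.7486]
Step 36: x=[6.7649] v=[-0.6928]
Step 37: x=[6.7332] v=[-0.6338]
Step 38: x=[6.7046] v=[-0.5719]
Step 39: x=[6.6792] v=[-0.5073]
Step 40: x=[6.6572] v=[-0.4404]
Step 41: x=[6.6386] v=[-0.3714]
Step 42: x=[6.6236] v=[-0.3007]
v[0] did not become non-negative within 42 steps; using fallback time=2.1000

Answer: 2.1000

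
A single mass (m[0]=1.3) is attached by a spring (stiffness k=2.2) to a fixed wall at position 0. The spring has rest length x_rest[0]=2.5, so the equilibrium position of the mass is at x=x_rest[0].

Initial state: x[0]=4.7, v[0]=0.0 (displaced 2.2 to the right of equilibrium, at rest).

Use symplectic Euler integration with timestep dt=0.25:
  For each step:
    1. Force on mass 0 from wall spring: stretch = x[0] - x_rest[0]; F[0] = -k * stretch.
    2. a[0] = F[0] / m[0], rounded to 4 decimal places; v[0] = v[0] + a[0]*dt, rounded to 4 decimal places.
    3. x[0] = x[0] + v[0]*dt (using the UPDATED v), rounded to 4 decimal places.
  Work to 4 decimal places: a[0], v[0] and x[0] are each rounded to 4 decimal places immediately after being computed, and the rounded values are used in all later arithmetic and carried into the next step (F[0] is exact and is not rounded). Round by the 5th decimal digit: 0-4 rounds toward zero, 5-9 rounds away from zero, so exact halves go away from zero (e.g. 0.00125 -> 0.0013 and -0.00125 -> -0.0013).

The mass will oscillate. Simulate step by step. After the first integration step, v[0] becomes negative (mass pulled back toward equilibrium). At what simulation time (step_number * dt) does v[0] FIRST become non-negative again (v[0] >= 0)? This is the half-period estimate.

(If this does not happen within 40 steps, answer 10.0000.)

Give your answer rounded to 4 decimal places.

Step 0: x=[4.7000] v=[0.0000]
Step 1: x=[4.4673] v=[-0.9308]
Step 2: x=[4.0265] v=[-1.7631]
Step 3: x=[3.4243] v=[-2.4089]
Step 4: x=[2.7243] v=[-2.8000]
Step 5: x=[2.0006] v=[-2.8949]
Step 6: x=[1.3297] v=[-2.6836]
Step 7: x=[0.7826] v=[-2.1885]
Step 8: x=[0.4171] v=[-1.4619]
Step 9: x=[0.2719] v=[-0.5807]
Step 10: x=[0.3624] v=[0.3620]
First v>=0 after going negative at step 10, time=2.5000

Answer: 2.5000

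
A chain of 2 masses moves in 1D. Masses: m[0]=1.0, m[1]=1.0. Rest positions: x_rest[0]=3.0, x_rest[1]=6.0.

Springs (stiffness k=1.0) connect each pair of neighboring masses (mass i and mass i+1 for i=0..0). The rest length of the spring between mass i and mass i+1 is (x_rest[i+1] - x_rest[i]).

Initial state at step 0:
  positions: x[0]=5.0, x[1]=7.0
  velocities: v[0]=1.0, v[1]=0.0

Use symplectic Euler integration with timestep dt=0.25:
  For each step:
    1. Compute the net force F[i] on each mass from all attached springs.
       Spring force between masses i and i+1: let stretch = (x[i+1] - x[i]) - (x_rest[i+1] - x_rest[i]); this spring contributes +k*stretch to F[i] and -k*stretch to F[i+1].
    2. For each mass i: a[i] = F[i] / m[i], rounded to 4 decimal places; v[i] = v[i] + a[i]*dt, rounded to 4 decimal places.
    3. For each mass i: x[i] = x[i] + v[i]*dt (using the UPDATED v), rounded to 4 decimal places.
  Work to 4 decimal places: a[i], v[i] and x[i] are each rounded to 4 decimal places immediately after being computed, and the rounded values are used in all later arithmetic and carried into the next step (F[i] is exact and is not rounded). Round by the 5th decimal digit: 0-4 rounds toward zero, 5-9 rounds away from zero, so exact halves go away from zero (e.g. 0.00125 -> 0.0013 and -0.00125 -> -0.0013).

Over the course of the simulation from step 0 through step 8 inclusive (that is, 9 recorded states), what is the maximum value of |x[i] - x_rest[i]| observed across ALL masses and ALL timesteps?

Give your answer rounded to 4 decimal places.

Answer: 2.8990

Derivation:
Step 0: x=[5.0000 7.0000] v=[1.0000 0.0000]
Step 1: x=[5.1875 7.0625] v=[0.7500 0.2500]
Step 2: x=[5.3047 7.1953] v=[0.4688 0.5313]
Step 3: x=[5.3526 7.3975] v=[0.1915 0.8087]
Step 4: x=[5.3408 7.6594] v=[-0.0473 1.0475]
Step 5: x=[5.2864 7.9639] v=[-0.2177 1.2179]
Step 6: x=[5.2118 8.2885] v=[-0.2983 1.2985]
Step 7: x=[5.1420 8.6083] v=[-0.2791 1.2793]
Step 8: x=[5.1014 8.8990] v=[-0.1625 1.1627]
Max displacement = 2.8990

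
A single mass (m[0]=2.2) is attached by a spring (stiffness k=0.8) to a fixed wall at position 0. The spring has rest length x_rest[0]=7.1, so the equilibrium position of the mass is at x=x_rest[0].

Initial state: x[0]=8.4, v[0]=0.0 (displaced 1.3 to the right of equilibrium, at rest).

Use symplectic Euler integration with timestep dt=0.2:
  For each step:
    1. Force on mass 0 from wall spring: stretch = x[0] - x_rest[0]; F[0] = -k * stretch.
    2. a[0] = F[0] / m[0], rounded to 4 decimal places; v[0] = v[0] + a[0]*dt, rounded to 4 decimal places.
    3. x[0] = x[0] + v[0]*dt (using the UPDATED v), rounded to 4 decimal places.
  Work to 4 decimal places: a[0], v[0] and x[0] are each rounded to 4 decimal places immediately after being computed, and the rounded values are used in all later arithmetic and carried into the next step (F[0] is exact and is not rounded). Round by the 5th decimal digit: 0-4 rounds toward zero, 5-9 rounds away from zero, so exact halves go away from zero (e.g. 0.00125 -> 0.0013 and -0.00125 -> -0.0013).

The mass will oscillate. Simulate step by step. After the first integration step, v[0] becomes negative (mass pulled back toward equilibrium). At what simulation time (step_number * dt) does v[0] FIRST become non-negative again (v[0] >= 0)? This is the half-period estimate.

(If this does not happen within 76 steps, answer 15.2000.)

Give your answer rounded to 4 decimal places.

Answer: 5.4000

Derivation:
Step 0: x=[8.4000] v=[0.0000]
Step 1: x=[8.3811] v=[-0.0945]
Step 2: x=[8.3436] v=[-0.1877]
Step 3: x=[8.2880] v=[-0.2781]
Step 4: x=[8.2151] v=[-0.3645]
Step 5: x=[8.1260] v=[-0.4456]
Step 6: x=[8.0220] v=[-0.5202]
Step 7: x=[7.9045] v=[-0.5873]
Step 8: x=[7.7753] v=[-0.6458]
Step 9: x=[7.6363] v=[-0.6949]
Step 10: x=[7.4895] v=[-0.7339]
Step 11: x=[7.3371] v=[-0.7622]
Step 12: x=[7.1812] v=[-0.7794]
Step 13: x=[7.0241] v=[-0.7853]
Step 14: x=[6.8681] v=[-0.7798]
Step 15: x=[6.7155] v=[-0.7629]
Step 16: x=[6.5685] v=[-0.7349]
Step 17: x=[6.4293] v=[-0.6962]
Step 18: x=[6.2998] v=[-0.6474]
Step 19: x=[6.1820] v=[-0.5892]
Step 20: x=[6.0775] v=[-0.5224]
Step 21: x=[5.9879] v=[-0.4480]
Step 22: x=[5.9145] v=[-0.3671]
Step 23: x=[5.8583] v=[-0.2809]
Step 24: x=[5.8202] v=[-0.1906]
Step 25: x=[5.8007] v=[-0.0975]
Step 26: x=[5.8001] v=[-0.0030]
Step 27: x=[5.8184] v=[0.0915]
First v>=0 after going negative at step 27, time=5.4000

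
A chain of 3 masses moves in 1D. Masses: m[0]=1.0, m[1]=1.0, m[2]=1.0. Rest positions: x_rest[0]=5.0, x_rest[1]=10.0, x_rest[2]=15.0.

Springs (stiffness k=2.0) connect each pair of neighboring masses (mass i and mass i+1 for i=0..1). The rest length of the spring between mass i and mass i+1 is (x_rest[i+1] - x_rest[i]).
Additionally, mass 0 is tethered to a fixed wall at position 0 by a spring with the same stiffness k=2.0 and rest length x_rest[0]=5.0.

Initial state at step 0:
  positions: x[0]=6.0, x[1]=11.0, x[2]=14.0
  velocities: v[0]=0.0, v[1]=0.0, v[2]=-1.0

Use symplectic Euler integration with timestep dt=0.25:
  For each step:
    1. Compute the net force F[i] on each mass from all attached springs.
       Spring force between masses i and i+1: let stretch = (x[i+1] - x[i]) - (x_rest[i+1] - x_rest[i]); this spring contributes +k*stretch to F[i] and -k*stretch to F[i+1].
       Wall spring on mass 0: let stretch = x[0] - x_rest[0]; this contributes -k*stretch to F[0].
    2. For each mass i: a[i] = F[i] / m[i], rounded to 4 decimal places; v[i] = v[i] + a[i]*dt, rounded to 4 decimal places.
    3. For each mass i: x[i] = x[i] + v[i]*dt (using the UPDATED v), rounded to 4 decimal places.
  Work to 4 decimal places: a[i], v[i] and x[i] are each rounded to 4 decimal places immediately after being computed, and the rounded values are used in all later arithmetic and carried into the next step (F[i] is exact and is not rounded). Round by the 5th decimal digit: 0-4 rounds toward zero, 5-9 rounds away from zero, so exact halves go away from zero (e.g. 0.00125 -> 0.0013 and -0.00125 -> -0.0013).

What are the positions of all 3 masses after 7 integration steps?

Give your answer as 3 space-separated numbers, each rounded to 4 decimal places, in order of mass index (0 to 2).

Step 0: x=[6.0000 11.0000 14.0000] v=[0.0000 0.0000 -1.0000]
Step 1: x=[5.8750 10.7500 14.0000] v=[-0.5000 -1.0000 0.0000]
Step 2: x=[5.6250 10.2969 14.2188] v=[-1.0000 -1.8125 0.8750]
Step 3: x=[5.2559 9.7500 14.5723] v=[-1.4766 -2.1875 1.4141]
Step 4: x=[4.7915 9.2442 14.9481] v=[-1.8575 -2.0234 1.5030]
Step 5: x=[4.2848 8.8948 15.2359] v=[-2.0269 -1.3978 1.1511]
Step 6: x=[3.8187 8.7617 15.3561] v=[-1.8643 -0.5323 0.4806]
Step 7: x=[3.4932 8.8351 15.2770] v=[-1.3022 0.2934 -0.3166]

Answer: 3.4932 8.8351 15.2770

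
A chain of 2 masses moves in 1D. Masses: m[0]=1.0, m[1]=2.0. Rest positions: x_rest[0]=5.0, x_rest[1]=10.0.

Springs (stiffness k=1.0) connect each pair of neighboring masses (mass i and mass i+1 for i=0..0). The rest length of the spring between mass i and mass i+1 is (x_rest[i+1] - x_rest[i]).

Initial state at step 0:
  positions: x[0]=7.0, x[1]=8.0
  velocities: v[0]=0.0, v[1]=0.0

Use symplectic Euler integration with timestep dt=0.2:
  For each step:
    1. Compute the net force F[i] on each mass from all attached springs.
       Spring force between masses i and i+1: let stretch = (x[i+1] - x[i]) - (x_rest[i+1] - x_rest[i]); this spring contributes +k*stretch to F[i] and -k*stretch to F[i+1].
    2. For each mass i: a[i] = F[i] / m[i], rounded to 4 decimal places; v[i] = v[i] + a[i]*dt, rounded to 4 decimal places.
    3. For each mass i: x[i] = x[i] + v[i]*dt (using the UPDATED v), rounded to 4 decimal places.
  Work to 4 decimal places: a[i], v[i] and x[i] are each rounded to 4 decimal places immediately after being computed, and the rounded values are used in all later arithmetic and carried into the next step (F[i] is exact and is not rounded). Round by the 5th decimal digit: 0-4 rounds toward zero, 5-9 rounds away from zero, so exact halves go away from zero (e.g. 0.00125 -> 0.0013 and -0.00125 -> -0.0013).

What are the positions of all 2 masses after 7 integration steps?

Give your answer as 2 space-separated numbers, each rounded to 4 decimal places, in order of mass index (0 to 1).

Step 0: x=[7.0000 8.0000] v=[0.0000 0.0000]
Step 1: x=[6.8400 8.0800] v=[-0.8000 0.4000]
Step 2: x=[6.5296 8.2352] v=[-1.5520 0.7760]
Step 3: x=[6.0874 8.4563] v=[-2.2109 1.1054]
Step 4: x=[5.5400 8.7300] v=[-2.7371 1.3685]
Step 5: x=[4.9202 9.0399] v=[-3.0991 1.5495]
Step 6: x=[4.2652 9.3674] v=[-3.2752 1.6375]
Step 7: x=[3.6142 9.6929] v=[-3.2548 1.6273]

Answer: 3.6142 9.6929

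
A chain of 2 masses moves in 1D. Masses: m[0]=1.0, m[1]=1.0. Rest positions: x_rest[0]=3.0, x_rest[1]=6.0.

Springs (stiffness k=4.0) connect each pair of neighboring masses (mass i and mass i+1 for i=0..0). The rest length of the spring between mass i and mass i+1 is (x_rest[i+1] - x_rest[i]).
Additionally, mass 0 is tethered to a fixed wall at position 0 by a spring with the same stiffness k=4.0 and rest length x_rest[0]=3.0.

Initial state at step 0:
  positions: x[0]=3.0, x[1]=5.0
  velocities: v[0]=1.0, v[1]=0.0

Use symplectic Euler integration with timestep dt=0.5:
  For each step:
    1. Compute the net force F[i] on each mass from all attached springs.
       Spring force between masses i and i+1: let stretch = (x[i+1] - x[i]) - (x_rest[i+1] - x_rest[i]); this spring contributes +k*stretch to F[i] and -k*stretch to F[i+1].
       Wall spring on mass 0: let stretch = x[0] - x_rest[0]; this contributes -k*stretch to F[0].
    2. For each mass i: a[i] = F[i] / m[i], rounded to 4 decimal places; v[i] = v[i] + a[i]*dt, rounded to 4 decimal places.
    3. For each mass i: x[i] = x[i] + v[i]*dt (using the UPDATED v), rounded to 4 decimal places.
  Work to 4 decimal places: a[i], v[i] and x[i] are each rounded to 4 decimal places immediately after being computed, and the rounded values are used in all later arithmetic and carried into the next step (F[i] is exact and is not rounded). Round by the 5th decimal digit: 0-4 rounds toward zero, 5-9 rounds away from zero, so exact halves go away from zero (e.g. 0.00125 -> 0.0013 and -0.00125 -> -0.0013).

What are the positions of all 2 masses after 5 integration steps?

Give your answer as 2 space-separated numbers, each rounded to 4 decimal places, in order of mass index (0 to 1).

Step 0: x=[3.0000 5.0000] v=[1.0000 0.0000]
Step 1: x=[2.5000 6.0000] v=[-1.0000 2.0000]
Step 2: x=[3.0000 6.5000] v=[1.0000 1.0000]
Step 3: x=[4.0000 6.5000] v=[2.0000 0.0000]
Step 4: x=[3.5000 7.0000] v=[-1.0000 1.0000]
Step 5: x=[3.0000 7.0000] v=[-1.0000 0.0000]

Answer: 3.0000 7.0000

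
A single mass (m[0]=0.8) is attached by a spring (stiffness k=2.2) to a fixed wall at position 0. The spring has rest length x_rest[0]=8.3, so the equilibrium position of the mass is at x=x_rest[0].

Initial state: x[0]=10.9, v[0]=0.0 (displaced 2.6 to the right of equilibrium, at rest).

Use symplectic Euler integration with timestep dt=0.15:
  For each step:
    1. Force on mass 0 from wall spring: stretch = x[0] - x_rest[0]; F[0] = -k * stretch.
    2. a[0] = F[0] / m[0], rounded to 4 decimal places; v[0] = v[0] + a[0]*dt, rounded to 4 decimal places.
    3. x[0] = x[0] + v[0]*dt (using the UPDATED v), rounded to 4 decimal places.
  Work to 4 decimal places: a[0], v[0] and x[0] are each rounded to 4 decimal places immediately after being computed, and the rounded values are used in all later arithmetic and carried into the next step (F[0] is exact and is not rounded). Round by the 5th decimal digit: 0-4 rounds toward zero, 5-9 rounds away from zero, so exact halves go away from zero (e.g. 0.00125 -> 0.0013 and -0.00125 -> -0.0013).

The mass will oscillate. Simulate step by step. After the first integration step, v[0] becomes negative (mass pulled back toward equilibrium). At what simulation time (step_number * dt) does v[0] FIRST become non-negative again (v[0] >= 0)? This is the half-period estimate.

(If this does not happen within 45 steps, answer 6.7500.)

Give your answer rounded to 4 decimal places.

Answer: 1.9500

Derivation:
Step 0: x=[10.9000] v=[0.0000]
Step 1: x=[10.7391] v=[-1.0725]
Step 2: x=[10.4273] v=[-2.0786]
Step 3: x=[9.9839] v=[-2.9561]
Step 4: x=[9.4363] v=[-3.6507]
Step 5: x=[8.8184] v=[-4.1194]
Step 6: x=[8.1684] v=[-4.3332]
Step 7: x=[7.5266] v=[-4.2789]
Step 8: x=[6.9326] v=[-3.9599]
Step 9: x=[6.4232] v=[-3.3958]
Step 10: x=[6.0300] v=[-2.6216]
Step 11: x=[5.7772] v=[-1.6852]
Step 12: x=[5.6805] v=[-0.6445]
Step 13: x=[5.7459] v=[0.4360]
First v>=0 after going negative at step 13, time=1.9500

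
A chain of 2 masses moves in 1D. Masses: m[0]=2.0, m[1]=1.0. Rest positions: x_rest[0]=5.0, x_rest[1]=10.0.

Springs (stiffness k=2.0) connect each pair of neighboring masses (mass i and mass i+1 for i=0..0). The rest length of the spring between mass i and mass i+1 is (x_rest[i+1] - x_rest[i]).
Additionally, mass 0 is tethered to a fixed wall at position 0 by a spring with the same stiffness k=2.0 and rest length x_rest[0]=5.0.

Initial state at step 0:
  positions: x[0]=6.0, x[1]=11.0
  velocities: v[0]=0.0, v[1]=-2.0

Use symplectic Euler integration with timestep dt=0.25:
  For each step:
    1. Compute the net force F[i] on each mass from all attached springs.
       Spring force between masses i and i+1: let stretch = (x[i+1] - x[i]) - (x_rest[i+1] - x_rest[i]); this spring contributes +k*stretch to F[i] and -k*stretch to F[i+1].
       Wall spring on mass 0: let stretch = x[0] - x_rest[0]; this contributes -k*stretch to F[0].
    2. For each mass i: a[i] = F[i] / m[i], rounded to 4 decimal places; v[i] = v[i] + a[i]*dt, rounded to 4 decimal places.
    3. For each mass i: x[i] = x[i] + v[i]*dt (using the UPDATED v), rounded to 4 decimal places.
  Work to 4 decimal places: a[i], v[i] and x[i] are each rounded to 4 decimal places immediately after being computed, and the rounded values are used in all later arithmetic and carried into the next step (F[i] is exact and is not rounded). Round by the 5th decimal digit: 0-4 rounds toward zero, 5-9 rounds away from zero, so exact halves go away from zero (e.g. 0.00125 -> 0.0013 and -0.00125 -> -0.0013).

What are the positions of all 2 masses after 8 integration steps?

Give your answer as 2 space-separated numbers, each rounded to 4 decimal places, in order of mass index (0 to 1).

Step 0: x=[6.0000 11.0000] v=[0.0000 -2.0000]
Step 1: x=[5.9375 10.5000] v=[-0.2500 -2.0000]
Step 2: x=[5.7891 10.0547] v=[-0.5938 -1.7813]
Step 3: x=[5.5454 9.7012] v=[-0.9747 -1.4141]
Step 4: x=[5.2149 9.4532] v=[-1.3221 -0.9920]
Step 5: x=[4.8233 9.3004] v=[-1.5663 -0.6112]
Step 6: x=[4.4101 9.2130] v=[-1.6529 -0.3498]
Step 7: x=[4.0214 9.1502] v=[-1.5547 -0.2513]
Step 8: x=[3.7019 9.0713] v=[-1.2779 -0.3157]

Answer: 3.7019 9.0713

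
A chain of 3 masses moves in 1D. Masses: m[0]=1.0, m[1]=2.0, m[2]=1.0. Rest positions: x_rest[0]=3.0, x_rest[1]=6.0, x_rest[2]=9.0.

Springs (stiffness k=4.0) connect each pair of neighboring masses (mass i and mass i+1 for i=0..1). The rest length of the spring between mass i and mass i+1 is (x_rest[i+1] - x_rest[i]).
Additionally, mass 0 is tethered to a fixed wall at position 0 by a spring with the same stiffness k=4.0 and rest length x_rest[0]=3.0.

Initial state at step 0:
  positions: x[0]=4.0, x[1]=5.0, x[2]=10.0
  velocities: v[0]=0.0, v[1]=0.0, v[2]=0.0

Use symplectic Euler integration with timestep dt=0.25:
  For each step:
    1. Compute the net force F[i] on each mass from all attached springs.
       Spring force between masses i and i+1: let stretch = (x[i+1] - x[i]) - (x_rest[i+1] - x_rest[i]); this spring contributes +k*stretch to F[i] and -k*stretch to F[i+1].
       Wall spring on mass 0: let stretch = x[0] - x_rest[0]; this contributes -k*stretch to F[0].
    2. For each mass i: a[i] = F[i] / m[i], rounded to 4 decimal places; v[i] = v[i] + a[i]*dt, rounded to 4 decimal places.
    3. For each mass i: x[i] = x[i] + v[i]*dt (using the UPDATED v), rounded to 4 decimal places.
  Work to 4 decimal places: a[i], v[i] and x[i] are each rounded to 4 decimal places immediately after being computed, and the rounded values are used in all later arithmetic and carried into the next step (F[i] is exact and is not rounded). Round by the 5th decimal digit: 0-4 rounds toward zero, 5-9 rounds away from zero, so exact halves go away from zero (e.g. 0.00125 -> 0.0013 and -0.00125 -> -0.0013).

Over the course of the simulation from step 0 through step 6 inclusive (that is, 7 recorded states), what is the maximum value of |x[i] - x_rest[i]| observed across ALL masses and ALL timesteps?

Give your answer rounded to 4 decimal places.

Step 0: x=[4.0000 5.0000 10.0000] v=[0.0000 0.0000 0.0000]
Step 1: x=[3.2500 5.5000 9.5000] v=[-3.0000 2.0000 -2.0000]
Step 2: x=[2.2500 6.2188 8.7500] v=[-4.0000 2.8750 -3.0000]
Step 3: x=[1.6797 6.7579 8.1172] v=[-2.2812 2.1562 -2.5312]
Step 4: x=[1.9590 6.8321 7.8946] v=[1.1173 0.2968 -0.8905]
Step 5: x=[2.9669 6.4300 8.1564] v=[4.0314 -1.6085 1.0470]
Step 6: x=[4.0988 5.8108 8.7366] v=[4.5276 -2.4769 2.3206]
Max displacement = 1.3203

Answer: 1.3203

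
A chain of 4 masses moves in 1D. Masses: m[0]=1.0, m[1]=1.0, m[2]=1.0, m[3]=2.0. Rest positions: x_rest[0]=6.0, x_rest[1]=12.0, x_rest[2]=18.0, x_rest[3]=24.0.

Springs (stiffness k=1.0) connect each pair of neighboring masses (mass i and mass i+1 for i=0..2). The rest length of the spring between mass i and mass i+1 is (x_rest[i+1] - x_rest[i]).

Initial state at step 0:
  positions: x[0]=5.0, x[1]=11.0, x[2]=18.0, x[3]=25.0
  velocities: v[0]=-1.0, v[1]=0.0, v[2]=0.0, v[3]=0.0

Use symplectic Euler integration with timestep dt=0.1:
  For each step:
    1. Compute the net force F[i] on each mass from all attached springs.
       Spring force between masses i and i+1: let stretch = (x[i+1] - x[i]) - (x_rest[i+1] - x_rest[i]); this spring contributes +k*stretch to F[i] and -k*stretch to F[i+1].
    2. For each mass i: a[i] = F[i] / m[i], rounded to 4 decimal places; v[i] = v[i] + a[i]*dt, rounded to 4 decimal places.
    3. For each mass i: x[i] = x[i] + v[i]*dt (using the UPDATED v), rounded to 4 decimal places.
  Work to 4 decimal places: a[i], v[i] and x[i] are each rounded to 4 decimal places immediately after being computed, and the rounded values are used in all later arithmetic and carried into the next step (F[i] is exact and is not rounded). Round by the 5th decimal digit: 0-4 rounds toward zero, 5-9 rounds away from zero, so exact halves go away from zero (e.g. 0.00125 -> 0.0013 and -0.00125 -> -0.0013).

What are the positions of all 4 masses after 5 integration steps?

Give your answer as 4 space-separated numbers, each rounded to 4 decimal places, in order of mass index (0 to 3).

Answer: 4.5230 11.1238 18.0015 24.9258

Derivation:
Step 0: x=[5.0000 11.0000 18.0000 25.0000] v=[-1.0000 0.0000 0.0000 0.0000]
Step 1: x=[4.9000 11.0100 18.0000 24.9950] v=[-1.0000 0.1000 0.0000 -0.0500]
Step 2: x=[4.8011 11.0288 18.0001 24.9850] v=[-0.9890 0.1880 0.0005 -0.0998]
Step 3: x=[4.7045 11.0550 18.0003 24.9701] v=[-0.9662 0.2624 0.0019 -0.1491]
Step 4: x=[4.6114 11.0872 18.0007 24.9503] v=[-0.9312 0.3219 0.0044 -0.1976]
Step 5: x=[4.5230 11.1238 18.0015 24.9258] v=[-0.8836 0.3657 0.0080 -0.2451]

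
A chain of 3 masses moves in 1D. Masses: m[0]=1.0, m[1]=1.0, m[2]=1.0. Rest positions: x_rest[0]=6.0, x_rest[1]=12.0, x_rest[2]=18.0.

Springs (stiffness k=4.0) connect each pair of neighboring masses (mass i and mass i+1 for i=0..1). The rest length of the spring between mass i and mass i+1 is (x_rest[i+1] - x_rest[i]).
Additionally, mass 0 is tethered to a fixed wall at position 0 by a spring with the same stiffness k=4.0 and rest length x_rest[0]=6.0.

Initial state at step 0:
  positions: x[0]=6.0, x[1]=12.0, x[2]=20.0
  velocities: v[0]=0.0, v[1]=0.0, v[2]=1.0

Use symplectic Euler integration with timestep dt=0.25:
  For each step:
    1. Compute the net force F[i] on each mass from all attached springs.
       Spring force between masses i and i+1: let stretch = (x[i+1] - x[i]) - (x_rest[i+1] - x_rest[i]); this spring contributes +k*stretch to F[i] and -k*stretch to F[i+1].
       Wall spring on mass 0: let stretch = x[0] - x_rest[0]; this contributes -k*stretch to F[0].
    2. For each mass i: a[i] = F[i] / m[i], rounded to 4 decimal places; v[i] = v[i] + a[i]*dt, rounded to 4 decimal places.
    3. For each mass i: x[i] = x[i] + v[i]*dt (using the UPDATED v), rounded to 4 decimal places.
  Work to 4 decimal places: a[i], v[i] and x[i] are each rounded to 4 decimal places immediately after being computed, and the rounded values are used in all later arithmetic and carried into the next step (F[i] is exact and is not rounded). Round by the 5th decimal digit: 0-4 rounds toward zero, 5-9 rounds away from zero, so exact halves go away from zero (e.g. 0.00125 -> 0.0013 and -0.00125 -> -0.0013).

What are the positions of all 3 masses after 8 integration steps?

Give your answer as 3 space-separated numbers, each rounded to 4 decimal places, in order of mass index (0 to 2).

Step 0: x=[6.0000 12.0000 20.0000] v=[0.0000 0.0000 1.0000]
Step 1: x=[6.0000 12.5000 19.7500] v=[0.0000 2.0000 -1.0000]
Step 2: x=[6.1250 13.1875 19.1875] v=[0.5000 2.7500 -2.2500]
Step 3: x=[6.4844 13.6094 18.6250] v=[1.4375 1.6875 -2.2500]
Step 4: x=[7.0039 13.5039 18.3086] v=[2.0781 -0.4219 -1.2656]
Step 5: x=[7.3975 12.9746 18.2910] v=[1.5742 -2.1172 -0.0703]
Step 6: x=[7.3360 12.3801 18.4443] v=[-0.2462 -2.3779 0.6133]
Step 7: x=[6.7015 12.0407 18.5816] v=[-2.5381 -1.3578 0.5491]
Step 8: x=[5.7264 12.0017 18.5837] v=[-3.9004 -0.1561 0.0082]

Answer: 5.7264 12.0017 18.5837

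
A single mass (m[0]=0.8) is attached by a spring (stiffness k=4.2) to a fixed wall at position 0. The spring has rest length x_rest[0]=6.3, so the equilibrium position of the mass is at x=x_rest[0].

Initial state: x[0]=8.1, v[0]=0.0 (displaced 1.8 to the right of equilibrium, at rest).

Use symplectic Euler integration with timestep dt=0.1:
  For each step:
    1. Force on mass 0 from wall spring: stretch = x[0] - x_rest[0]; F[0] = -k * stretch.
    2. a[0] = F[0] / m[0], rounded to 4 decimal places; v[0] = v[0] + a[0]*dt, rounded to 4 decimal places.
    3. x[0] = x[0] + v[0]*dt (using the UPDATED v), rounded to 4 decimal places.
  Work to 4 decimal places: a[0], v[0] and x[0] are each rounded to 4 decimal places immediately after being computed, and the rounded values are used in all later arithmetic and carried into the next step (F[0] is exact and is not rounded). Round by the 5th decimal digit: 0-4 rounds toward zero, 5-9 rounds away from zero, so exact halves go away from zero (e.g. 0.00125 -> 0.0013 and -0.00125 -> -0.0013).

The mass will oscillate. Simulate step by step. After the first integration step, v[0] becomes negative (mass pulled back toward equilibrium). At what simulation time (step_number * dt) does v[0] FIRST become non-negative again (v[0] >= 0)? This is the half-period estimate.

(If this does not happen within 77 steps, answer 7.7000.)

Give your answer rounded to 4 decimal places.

Answer: 1.4000

Derivation:
Step 0: x=[8.1000] v=[0.0000]
Step 1: x=[8.0055] v=[-0.9450]
Step 2: x=[7.8215] v=[-1.8404]
Step 3: x=[7.5576] v=[-2.6392]
Step 4: x=[7.2277] v=[-3.2994]
Step 5: x=[6.8491] v=[-3.7864]
Step 6: x=[6.4416] v=[-4.0747]
Step 7: x=[6.0267] v=[-4.1490]
Step 8: x=[5.6262] v=[-4.0055]
Step 9: x=[5.2610] v=[-3.6518]
Step 10: x=[4.9504] v=[-3.1063]
Step 11: x=[4.7106] v=[-2.3978]
Step 12: x=[4.5543] v=[-1.5634]
Step 13: x=[4.4896] v=[-0.6469]
Step 14: x=[4.5200] v=[0.3036]
First v>=0 after going negative at step 14, time=1.4000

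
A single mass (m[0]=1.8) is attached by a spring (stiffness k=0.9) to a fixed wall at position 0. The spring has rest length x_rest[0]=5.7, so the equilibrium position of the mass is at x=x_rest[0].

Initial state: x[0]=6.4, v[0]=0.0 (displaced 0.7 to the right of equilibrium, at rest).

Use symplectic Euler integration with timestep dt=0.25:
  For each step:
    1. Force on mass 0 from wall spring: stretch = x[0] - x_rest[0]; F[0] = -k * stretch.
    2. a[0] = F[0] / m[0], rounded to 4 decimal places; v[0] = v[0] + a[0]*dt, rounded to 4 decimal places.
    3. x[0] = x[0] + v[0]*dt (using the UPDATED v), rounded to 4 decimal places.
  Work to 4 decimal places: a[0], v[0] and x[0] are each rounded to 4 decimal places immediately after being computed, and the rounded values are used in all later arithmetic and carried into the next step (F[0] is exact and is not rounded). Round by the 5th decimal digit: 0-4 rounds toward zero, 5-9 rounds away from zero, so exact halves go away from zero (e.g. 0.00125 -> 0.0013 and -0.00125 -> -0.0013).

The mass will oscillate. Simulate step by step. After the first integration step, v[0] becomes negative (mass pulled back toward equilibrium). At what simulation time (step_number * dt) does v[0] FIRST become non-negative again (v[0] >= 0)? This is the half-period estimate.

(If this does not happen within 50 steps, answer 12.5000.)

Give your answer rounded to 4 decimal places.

Step 0: x=[6.4000] v=[0.0000]
Step 1: x=[6.3781] v=[-0.0875]
Step 2: x=[6.3350] v=[-0.1723]
Step 3: x=[6.2721] v=[-0.2517]
Step 4: x=[6.1913] v=[-0.3232]
Step 5: x=[6.0952] v=[-0.3846]
Step 6: x=[5.9867] v=[-0.4340]
Step 7: x=[5.8692] v=[-0.4699]
Step 8: x=[5.7464] v=[-0.4911]
Step 9: x=[5.6222] v=[-0.4969]
Step 10: x=[5.5004] v=[-0.4872]
Step 11: x=[5.3848] v=[-0.4623]
Step 12: x=[5.2791] v=[-0.4229]
Step 13: x=[5.1865] v=[-0.3703]
Step 14: x=[5.1100] v=[-0.3061]
Step 15: x=[5.0519] v=[-0.2324]
Step 16: x=[5.0141] v=[-0.1514]
Step 17: x=[4.9977] v=[-0.0657]
Step 18: x=[5.0032] v=[0.0221]
First v>=0 after going negative at step 18, time=4.5000

Answer: 4.5000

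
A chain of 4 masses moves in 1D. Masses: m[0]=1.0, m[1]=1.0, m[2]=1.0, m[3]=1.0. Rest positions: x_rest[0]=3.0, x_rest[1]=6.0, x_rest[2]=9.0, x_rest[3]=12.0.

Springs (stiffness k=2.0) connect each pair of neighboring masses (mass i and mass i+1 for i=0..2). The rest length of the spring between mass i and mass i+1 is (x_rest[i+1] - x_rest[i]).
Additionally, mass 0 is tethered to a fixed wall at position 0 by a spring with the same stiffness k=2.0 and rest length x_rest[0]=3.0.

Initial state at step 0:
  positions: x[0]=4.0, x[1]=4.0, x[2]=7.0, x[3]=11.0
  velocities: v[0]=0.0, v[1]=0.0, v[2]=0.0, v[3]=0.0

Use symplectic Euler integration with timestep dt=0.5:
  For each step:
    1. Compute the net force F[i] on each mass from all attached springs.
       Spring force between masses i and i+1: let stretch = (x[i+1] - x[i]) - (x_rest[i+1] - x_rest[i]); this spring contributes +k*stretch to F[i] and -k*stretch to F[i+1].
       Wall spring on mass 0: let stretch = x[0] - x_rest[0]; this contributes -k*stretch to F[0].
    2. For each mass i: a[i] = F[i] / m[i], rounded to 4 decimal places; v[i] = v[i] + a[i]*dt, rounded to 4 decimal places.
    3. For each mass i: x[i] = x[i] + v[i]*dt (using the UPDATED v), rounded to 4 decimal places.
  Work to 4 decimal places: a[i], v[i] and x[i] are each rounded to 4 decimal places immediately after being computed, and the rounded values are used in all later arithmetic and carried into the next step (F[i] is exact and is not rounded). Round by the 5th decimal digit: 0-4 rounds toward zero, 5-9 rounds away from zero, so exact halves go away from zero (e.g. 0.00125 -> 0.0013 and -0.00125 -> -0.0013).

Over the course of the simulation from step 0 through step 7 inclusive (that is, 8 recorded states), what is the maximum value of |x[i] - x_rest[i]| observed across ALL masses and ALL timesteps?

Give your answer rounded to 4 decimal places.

Step 0: x=[4.0000 4.0000 7.0000 11.0000] v=[0.0000 0.0000 0.0000 0.0000]
Step 1: x=[2.0000 5.5000 7.5000 10.5000] v=[-4.0000 3.0000 1.0000 -1.0000]
Step 2: x=[0.7500 6.2500 8.5000 10.0000] v=[-2.5000 1.5000 2.0000 -1.0000]
Step 3: x=[1.8750 5.3750 9.1250 10.2500] v=[2.2500 -1.7500 1.2500 0.5000]
Step 4: x=[3.8125 4.6250 8.4375 11.4375] v=[3.8750 -1.5000 -1.3750 2.3750]
Step 5: x=[4.2500 5.3750 7.3438 12.6250] v=[0.8750 1.5000 -2.1875 2.3750]
Step 6: x=[3.1250 6.5469 7.9063 12.6719] v=[-2.2500 2.3438 1.1249 0.0938]
Step 7: x=[2.1485 6.6876 10.1719 11.8360] v=[-1.9531 0.2813 4.5311 -1.6718]
Max displacement = 2.2500

Answer: 2.2500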